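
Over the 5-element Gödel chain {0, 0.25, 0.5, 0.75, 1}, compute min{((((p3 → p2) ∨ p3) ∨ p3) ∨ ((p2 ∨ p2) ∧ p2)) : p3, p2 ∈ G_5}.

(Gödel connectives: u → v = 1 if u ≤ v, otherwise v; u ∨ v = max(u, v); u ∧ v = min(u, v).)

The minimum is attained at p3 = 0.25, p2 = 0:
  (p3 → p2): 0.25 > 0, so result = 0
  ((p3 → p2) ∨ p3) = max(0, 0.25) = 0.25
  (((p3 → p2) ∨ p3) ∨ p3) = max(0.25, 0.25) = 0.25
  (p2 ∨ p2) = max(0, 0) = 0
  ((p2 ∨ p2) ∧ p2) = min(0, 0) = 0
  ((((p3 → p2) ∨ p3) ∨ p3) ∨ ((p2 ∨ p2) ∧ p2)) = max(0.25, 0) = 0.25
Checking all 25 assignments confirms none give a value below 0.25.

0.25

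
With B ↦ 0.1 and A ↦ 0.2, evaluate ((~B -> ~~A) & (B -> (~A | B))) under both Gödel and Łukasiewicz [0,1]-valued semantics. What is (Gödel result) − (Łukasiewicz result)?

0.70

Gödel evaluation:
  ~B: Gödel ¬ of 0.1 = 0 (operand ≠ 0)
  ~A: Gödel ¬ of 0.2 = 0 (operand ≠ 0)
  ~~A: Gödel ¬ of 0 = 1 (operand is 0)
  (~B -> ~~A): 0 ≤ 1, so result = 1
  ~A: Gödel ¬ of 0.2 = 0 (operand ≠ 0)
  (~A | B) = max(0, 0.1) = 0.1
  (B -> (~A | B)): 0.1 ≤ 0.1, so result = 1
  ((~B -> ~~A) & (B -> (~A | B))) = min(1, 1) = 1
  Gödel value = 1
Łukasiewicz evaluation:
  ~B: Łukasiewicz ¬ gives 1 − 0.1 = 0.9
  ~A: Łukasiewicz ¬ gives 1 − 0.2 = 0.8
  ~~A: Łukasiewicz ¬ gives 1 − 0.8 = 0.2
  (~B -> ~~A): min(1, 1 − 0.9 + 0.2) = 0.3
  ~A: Łukasiewicz ¬ gives 1 − 0.2 = 0.8
  (~A | B) = max(0.8, 0.1) = 0.8
  (B -> (~A | B)): min(1, 1 − 0.1 + 0.8) = 1
  ((~B -> ~~A) & (B -> (~A | B))) = min(0.3, 1) = 0.3
  Łukasiewicz value = 0.3
Difference: 1 − 0.3 = 0.70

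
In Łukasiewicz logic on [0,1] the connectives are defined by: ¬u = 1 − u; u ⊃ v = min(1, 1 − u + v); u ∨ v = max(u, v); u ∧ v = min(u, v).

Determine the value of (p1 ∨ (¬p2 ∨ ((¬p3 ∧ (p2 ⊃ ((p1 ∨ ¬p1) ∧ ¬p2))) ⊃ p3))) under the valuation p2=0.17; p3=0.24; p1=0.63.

¬p2: Łukasiewicz ¬ gives 1 − 0.17 = 0.83
¬p3: Łukasiewicz ¬ gives 1 − 0.24 = 0.76
¬p1: Łukasiewicz ¬ gives 1 − 0.63 = 0.37
(p1 ∨ ¬p1) = max(0.63, 0.37) = 0.63
¬p2: Łukasiewicz ¬ gives 1 − 0.17 = 0.83
((p1 ∨ ¬p1) ∧ ¬p2) = min(0.63, 0.83) = 0.63
(p2 ⊃ ((p1 ∨ ¬p1) ∧ ¬p2)): min(1, 1 − 0.17 + 0.63) = 1
(¬p3 ∧ (p2 ⊃ ((p1 ∨ ¬p1) ∧ ¬p2))) = min(0.76, 1) = 0.76
((¬p3 ∧ (p2 ⊃ ((p1 ∨ ¬p1) ∧ ¬p2))) ⊃ p3): min(1, 1 − 0.76 + 0.24) = 0.48
(¬p2 ∨ ((¬p3 ∧ (p2 ⊃ ((p1 ∨ ¬p1) ∧ ¬p2))) ⊃ p3)) = max(0.83, 0.48) = 0.83
(p1 ∨ (¬p2 ∨ ((¬p3 ∧ (p2 ⊃ ((p1 ∨ ¬p1) ∧ ¬p2))) ⊃ p3))) = max(0.63, 0.83) = 0.83

0.83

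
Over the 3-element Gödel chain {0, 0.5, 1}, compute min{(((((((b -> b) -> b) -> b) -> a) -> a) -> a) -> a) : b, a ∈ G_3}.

Every assignment gives 1. For instance at b = 0, a = 0:
  (b -> b): 0 ≤ 0, so result = 1
  ((b -> b) -> b): 1 > 0, so result = 0
  (((b -> b) -> b) -> b): 0 ≤ 0, so result = 1
  ((((b -> b) -> b) -> b) -> a): 1 > 0, so result = 0
  (((((b -> b) -> b) -> b) -> a) -> a): 0 ≤ 0, so result = 1
  ((((((b -> b) -> b) -> b) -> a) -> a) -> a): 1 > 0, so result = 0
  (((((((b -> b) -> b) -> b) -> a) -> a) -> a) -> a): 0 ≤ 0, so result = 1
All 9 assignments give value 1 — the formula is a G_3-tautology.

1.00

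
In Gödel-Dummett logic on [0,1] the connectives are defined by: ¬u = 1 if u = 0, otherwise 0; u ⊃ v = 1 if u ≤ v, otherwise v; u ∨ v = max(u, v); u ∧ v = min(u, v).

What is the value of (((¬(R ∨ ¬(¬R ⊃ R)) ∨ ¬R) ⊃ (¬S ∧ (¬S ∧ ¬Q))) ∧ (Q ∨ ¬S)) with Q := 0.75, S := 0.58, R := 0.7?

¬R: Gödel ¬ of 0.7 = 0 (operand ≠ 0)
(¬R ⊃ R): 0 ≤ 0.7, so result = 1
¬(¬R ⊃ R): Gödel ¬ of 1 = 0 (operand ≠ 0)
(R ∨ ¬(¬R ⊃ R)) = max(0.7, 0) = 0.7
¬(R ∨ ¬(¬R ⊃ R)): Gödel ¬ of 0.7 = 0 (operand ≠ 0)
¬R: Gödel ¬ of 0.7 = 0 (operand ≠ 0)
(¬(R ∨ ¬(¬R ⊃ R)) ∨ ¬R) = max(0, 0) = 0
¬S: Gödel ¬ of 0.58 = 0 (operand ≠ 0)
¬S: Gödel ¬ of 0.58 = 0 (operand ≠ 0)
¬Q: Gödel ¬ of 0.75 = 0 (operand ≠ 0)
(¬S ∧ ¬Q) = min(0, 0) = 0
(¬S ∧ (¬S ∧ ¬Q)) = min(0, 0) = 0
((¬(R ∨ ¬(¬R ⊃ R)) ∨ ¬R) ⊃ (¬S ∧ (¬S ∧ ¬Q))): 0 ≤ 0, so result = 1
¬S: Gödel ¬ of 0.58 = 0 (operand ≠ 0)
(Q ∨ ¬S) = max(0.75, 0) = 0.75
(((¬(R ∨ ¬(¬R ⊃ R)) ∨ ¬R) ⊃ (¬S ∧ (¬S ∧ ¬Q))) ∧ (Q ∨ ¬S)) = min(1, 0.75) = 0.75

0.75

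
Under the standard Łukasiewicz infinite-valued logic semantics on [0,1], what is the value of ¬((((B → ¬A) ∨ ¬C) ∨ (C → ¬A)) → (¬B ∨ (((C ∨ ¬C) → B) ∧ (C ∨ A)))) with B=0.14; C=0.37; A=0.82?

0.14

¬A: Łukasiewicz ¬ gives 1 − 0.82 = 0.18
(B → ¬A): min(1, 1 − 0.14 + 0.18) = 1
¬C: Łukasiewicz ¬ gives 1 − 0.37 = 0.63
((B → ¬A) ∨ ¬C) = max(1, 0.63) = 1
¬A: Łukasiewicz ¬ gives 1 − 0.82 = 0.18
(C → ¬A): min(1, 1 − 0.37 + 0.18) = 0.81
(((B → ¬A) ∨ ¬C) ∨ (C → ¬A)) = max(1, 0.81) = 1
¬B: Łukasiewicz ¬ gives 1 − 0.14 = 0.86
¬C: Łukasiewicz ¬ gives 1 − 0.37 = 0.63
(C ∨ ¬C) = max(0.37, 0.63) = 0.63
((C ∨ ¬C) → B): min(1, 1 − 0.63 + 0.14) = 0.51
(C ∨ A) = max(0.37, 0.82) = 0.82
(((C ∨ ¬C) → B) ∧ (C ∨ A)) = min(0.51, 0.82) = 0.51
(¬B ∨ (((C ∨ ¬C) → B) ∧ (C ∨ A))) = max(0.86, 0.51) = 0.86
((((B → ¬A) ∨ ¬C) ∨ (C → ¬A)) → (¬B ∨ (((C ∨ ¬C) → B) ∧ (C ∨ A)))): min(1, 1 − 1 + 0.86) = 0.86
¬((((B → ¬A) ∨ ¬C) ∨ (C → ¬A)) → (¬B ∨ (((C ∨ ¬C) → B) ∧ (C ∨ A)))): Łukasiewicz ¬ gives 1 − 0.86 = 0.14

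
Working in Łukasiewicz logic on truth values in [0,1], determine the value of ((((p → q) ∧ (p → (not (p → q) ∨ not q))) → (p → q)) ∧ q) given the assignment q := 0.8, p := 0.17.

(p → q): min(1, 1 − 0.17 + 0.8) = 1
(p → q): min(1, 1 − 0.17 + 0.8) = 1
not (p → q): Łukasiewicz ¬ gives 1 − 1 = 0
not q: Łukasiewicz ¬ gives 1 − 0.8 = 0.2
(not (p → q) ∨ not q) = max(0, 0.2) = 0.2
(p → (not (p → q) ∨ not q)): min(1, 1 − 0.17 + 0.2) = 1
((p → q) ∧ (p → (not (p → q) ∨ not q))) = min(1, 1) = 1
(p → q): min(1, 1 − 0.17 + 0.8) = 1
(((p → q) ∧ (p → (not (p → q) ∨ not q))) → (p → q)): min(1, 1 − 1 + 1) = 1
((((p → q) ∧ (p → (not (p → q) ∨ not q))) → (p → q)) ∧ q) = min(1, 0.8) = 0.8

0.80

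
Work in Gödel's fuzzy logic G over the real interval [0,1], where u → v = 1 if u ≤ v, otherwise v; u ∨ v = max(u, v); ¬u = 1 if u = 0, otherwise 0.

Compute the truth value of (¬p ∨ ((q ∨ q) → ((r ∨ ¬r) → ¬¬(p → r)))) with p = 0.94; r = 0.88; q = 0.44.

¬p: Gödel ¬ of 0.94 = 0 (operand ≠ 0)
(q ∨ q) = max(0.44, 0.44) = 0.44
¬r: Gödel ¬ of 0.88 = 0 (operand ≠ 0)
(r ∨ ¬r) = max(0.88, 0) = 0.88
(p → r): 0.94 > 0.88, so result = 0.88
¬(p → r): Gödel ¬ of 0.88 = 0 (operand ≠ 0)
¬¬(p → r): Gödel ¬ of 0 = 1 (operand is 0)
((r ∨ ¬r) → ¬¬(p → r)): 0.88 ≤ 1, so result = 1
((q ∨ q) → ((r ∨ ¬r) → ¬¬(p → r))): 0.44 ≤ 1, so result = 1
(¬p ∨ ((q ∨ q) → ((r ∨ ¬r) → ¬¬(p → r)))) = max(0, 1) = 1

1.00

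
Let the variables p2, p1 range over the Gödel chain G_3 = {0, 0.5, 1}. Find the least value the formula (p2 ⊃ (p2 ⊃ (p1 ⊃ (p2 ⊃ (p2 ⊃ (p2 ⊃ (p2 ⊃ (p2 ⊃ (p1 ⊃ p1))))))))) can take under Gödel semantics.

1.00

Every assignment gives 1. For instance at p2 = 0, p1 = 0:
  (p1 ⊃ p1): 0 ≤ 0, so result = 1
  (p2 ⊃ (p1 ⊃ p1)): 0 ≤ 1, so result = 1
  (p2 ⊃ (p2 ⊃ (p1 ⊃ p1))): 0 ≤ 1, so result = 1
  (p2 ⊃ (p2 ⊃ (p2 ⊃ (p1 ⊃ p1)))): 0 ≤ 1, so result = 1
  (p2 ⊃ (p2 ⊃ (p2 ⊃ (p2 ⊃ (p1 ⊃ p1))))): 0 ≤ 1, so result = 1
  (p2 ⊃ (p2 ⊃ (p2 ⊃ (p2 ⊃ (p2 ⊃ (p1 ⊃ p1)))))): 0 ≤ 1, so result = 1
  (p1 ⊃ (p2 ⊃ (p2 ⊃ (p2 ⊃ (p2 ⊃ (p2 ⊃ (p1 ⊃ p1))))))): 0 ≤ 1, so result = 1
  (p2 ⊃ (p1 ⊃ (p2 ⊃ (p2 ⊃ (p2 ⊃ (p2 ⊃ (p2 ⊃ (p1 ⊃ p1)))))))): 0 ≤ 1, so result = 1
  (p2 ⊃ (p2 ⊃ (p1 ⊃ (p2 ⊃ (p2 ⊃ (p2 ⊃ (p2 ⊃ (p2 ⊃ (p1 ⊃ p1))))))))): 0 ≤ 1, so result = 1
All 9 assignments give value 1 — the formula is a G_3-tautology.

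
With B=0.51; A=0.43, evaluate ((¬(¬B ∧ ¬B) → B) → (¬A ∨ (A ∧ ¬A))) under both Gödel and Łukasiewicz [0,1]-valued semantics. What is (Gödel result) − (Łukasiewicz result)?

Gödel evaluation:
  ¬B: Gödel ¬ of 0.51 = 0 (operand ≠ 0)
  ¬B: Gödel ¬ of 0.51 = 0 (operand ≠ 0)
  (¬B ∧ ¬B) = min(0, 0) = 0
  ¬(¬B ∧ ¬B): Gödel ¬ of 0 = 1 (operand is 0)
  (¬(¬B ∧ ¬B) → B): 1 > 0.51, so result = 0.51
  ¬A: Gödel ¬ of 0.43 = 0 (operand ≠ 0)
  ¬A: Gödel ¬ of 0.43 = 0 (operand ≠ 0)
  (A ∧ ¬A) = min(0.43, 0) = 0
  (¬A ∨ (A ∧ ¬A)) = max(0, 0) = 0
  ((¬(¬B ∧ ¬B) → B) → (¬A ∨ (A ∧ ¬A))): 0.51 > 0, so result = 0
  Gödel value = 0
Łukasiewicz evaluation:
  ¬B: Łukasiewicz ¬ gives 1 − 0.51 = 0.49
  ¬B: Łukasiewicz ¬ gives 1 − 0.51 = 0.49
  (¬B ∧ ¬B) = min(0.49, 0.49) = 0.49
  ¬(¬B ∧ ¬B): Łukasiewicz ¬ gives 1 − 0.49 = 0.51
  (¬(¬B ∧ ¬B) → B): min(1, 1 − 0.51 + 0.51) = 1
  ¬A: Łukasiewicz ¬ gives 1 − 0.43 = 0.57
  ¬A: Łukasiewicz ¬ gives 1 − 0.43 = 0.57
  (A ∧ ¬A) = min(0.43, 0.57) = 0.43
  (¬A ∨ (A ∧ ¬A)) = max(0.57, 0.43) = 0.57
  ((¬(¬B ∧ ¬B) → B) → (¬A ∨ (A ∧ ¬A))): min(1, 1 − 1 + 0.57) = 0.57
  Łukasiewicz value = 0.57
Difference: 0 − 0.57 = -0.57

-0.57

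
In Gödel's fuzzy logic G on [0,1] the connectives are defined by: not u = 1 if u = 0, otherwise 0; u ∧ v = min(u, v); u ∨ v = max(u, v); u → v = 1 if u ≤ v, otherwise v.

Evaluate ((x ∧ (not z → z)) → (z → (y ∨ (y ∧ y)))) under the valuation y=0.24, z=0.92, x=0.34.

0.24

not z: Gödel ¬ of 0.92 = 0 (operand ≠ 0)
(not z → z): 0 ≤ 0.92, so result = 1
(x ∧ (not z → z)) = min(0.34, 1) = 0.34
(y ∧ y) = min(0.24, 0.24) = 0.24
(y ∨ (y ∧ y)) = max(0.24, 0.24) = 0.24
(z → (y ∨ (y ∧ y))): 0.92 > 0.24, so result = 0.24
((x ∧ (not z → z)) → (z → (y ∨ (y ∧ y)))): 0.34 > 0.24, so result = 0.24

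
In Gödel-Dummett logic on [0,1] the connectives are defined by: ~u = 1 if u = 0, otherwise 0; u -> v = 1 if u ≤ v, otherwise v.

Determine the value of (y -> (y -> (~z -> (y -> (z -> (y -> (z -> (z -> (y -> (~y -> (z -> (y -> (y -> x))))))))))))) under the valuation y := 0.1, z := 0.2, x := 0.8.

1.00

~z: Gödel ¬ of 0.2 = 0 (operand ≠ 0)
~y: Gödel ¬ of 0.1 = 0 (operand ≠ 0)
(y -> x): 0.1 ≤ 0.8, so result = 1
(y -> (y -> x)): 0.1 ≤ 1, so result = 1
(z -> (y -> (y -> x))): 0.2 ≤ 1, so result = 1
(~y -> (z -> (y -> (y -> x)))): 0 ≤ 1, so result = 1
(y -> (~y -> (z -> (y -> (y -> x))))): 0.1 ≤ 1, so result = 1
(z -> (y -> (~y -> (z -> (y -> (y -> x)))))): 0.2 ≤ 1, so result = 1
(z -> (z -> (y -> (~y -> (z -> (y -> (y -> x))))))): 0.2 ≤ 1, so result = 1
(y -> (z -> (z -> (y -> (~y -> (z -> (y -> (y -> x)))))))): 0.1 ≤ 1, so result = 1
(z -> (y -> (z -> (z -> (y -> (~y -> (z -> (y -> (y -> x))))))))): 0.2 ≤ 1, so result = 1
(y -> (z -> (y -> (z -> (z -> (y -> (~y -> (z -> (y -> (y -> x)))))))))): 0.1 ≤ 1, so result = 1
(~z -> (y -> (z -> (y -> (z -> (z -> (y -> (~y -> (z -> (y -> (y -> x))))))))))): 0 ≤ 1, so result = 1
(y -> (~z -> (y -> (z -> (y -> (z -> (z -> (y -> (~y -> (z -> (y -> (y -> x)))))))))))): 0.1 ≤ 1, so result = 1
(y -> (y -> (~z -> (y -> (z -> (y -> (z -> (z -> (y -> (~y -> (z -> (y -> (y -> x))))))))))))): 0.1 ≤ 1, so result = 1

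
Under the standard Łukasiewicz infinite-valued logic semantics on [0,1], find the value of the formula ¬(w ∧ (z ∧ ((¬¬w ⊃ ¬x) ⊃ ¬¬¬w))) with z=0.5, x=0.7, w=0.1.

0.90

¬w: Łukasiewicz ¬ gives 1 − 0.1 = 0.9
¬¬w: Łukasiewicz ¬ gives 1 − 0.9 = 0.1
¬x: Łukasiewicz ¬ gives 1 − 0.7 = 0.3
(¬¬w ⊃ ¬x): min(1, 1 − 0.1 + 0.3) = 1
¬w: Łukasiewicz ¬ gives 1 − 0.1 = 0.9
¬¬w: Łukasiewicz ¬ gives 1 − 0.9 = 0.1
¬¬¬w: Łukasiewicz ¬ gives 1 − 0.1 = 0.9
((¬¬w ⊃ ¬x) ⊃ ¬¬¬w): min(1, 1 − 1 + 0.9) = 0.9
(z ∧ ((¬¬w ⊃ ¬x) ⊃ ¬¬¬w)) = min(0.5, 0.9) = 0.5
(w ∧ (z ∧ ((¬¬w ⊃ ¬x) ⊃ ¬¬¬w))) = min(0.1, 0.5) = 0.1
¬(w ∧ (z ∧ ((¬¬w ⊃ ¬x) ⊃ ¬¬¬w))): Łukasiewicz ¬ gives 1 − 0.1 = 0.9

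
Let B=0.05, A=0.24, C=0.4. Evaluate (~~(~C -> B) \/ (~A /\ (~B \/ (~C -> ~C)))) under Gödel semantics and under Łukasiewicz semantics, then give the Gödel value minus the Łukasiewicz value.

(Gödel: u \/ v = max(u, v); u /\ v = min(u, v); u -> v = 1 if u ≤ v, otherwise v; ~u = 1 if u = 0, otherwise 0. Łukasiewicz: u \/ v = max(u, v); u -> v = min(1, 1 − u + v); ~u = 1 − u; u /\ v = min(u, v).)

Gödel evaluation:
  ~C: Gödel ¬ of 0.4 = 0 (operand ≠ 0)
  (~C -> B): 0 ≤ 0.05, so result = 1
  ~(~C -> B): Gödel ¬ of 1 = 0 (operand ≠ 0)
  ~~(~C -> B): Gödel ¬ of 0 = 1 (operand is 0)
  ~A: Gödel ¬ of 0.24 = 0 (operand ≠ 0)
  ~B: Gödel ¬ of 0.05 = 0 (operand ≠ 0)
  ~C: Gödel ¬ of 0.4 = 0 (operand ≠ 0)
  ~C: Gödel ¬ of 0.4 = 0 (operand ≠ 0)
  (~C -> ~C): 0 ≤ 0, so result = 1
  (~B \/ (~C -> ~C)) = max(0, 1) = 1
  (~A /\ (~B \/ (~C -> ~C))) = min(0, 1) = 0
  (~~(~C -> B) \/ (~A /\ (~B \/ (~C -> ~C)))) = max(1, 0) = 1
  Gödel value = 1
Łukasiewicz evaluation:
  ~C: Łukasiewicz ¬ gives 1 − 0.4 = 0.6
  (~C -> B): min(1, 1 − 0.6 + 0.05) = 0.45
  ~(~C -> B): Łukasiewicz ¬ gives 1 − 0.45 = 0.55
  ~~(~C -> B): Łukasiewicz ¬ gives 1 − 0.55 = 0.45
  ~A: Łukasiewicz ¬ gives 1 − 0.24 = 0.76
  ~B: Łukasiewicz ¬ gives 1 − 0.05 = 0.95
  ~C: Łukasiewicz ¬ gives 1 − 0.4 = 0.6
  ~C: Łukasiewicz ¬ gives 1 − 0.4 = 0.6
  (~C -> ~C): min(1, 1 − 0.6 + 0.6) = 1
  (~B \/ (~C -> ~C)) = max(0.95, 1) = 1
  (~A /\ (~B \/ (~C -> ~C))) = min(0.76, 1) = 0.76
  (~~(~C -> B) \/ (~A /\ (~B \/ (~C -> ~C)))) = max(0.45, 0.76) = 0.76
  Łukasiewicz value = 0.76
Difference: 1 − 0.76 = 0.24

0.24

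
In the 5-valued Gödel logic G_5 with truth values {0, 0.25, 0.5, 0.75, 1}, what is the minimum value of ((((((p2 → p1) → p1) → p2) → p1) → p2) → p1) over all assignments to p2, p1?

The minimum is attained at p2 = 0, p1 = 0:
  (p2 → p1): 0 ≤ 0, so result = 1
  ((p2 → p1) → p1): 1 > 0, so result = 0
  (((p2 → p1) → p1) → p2): 0 ≤ 0, so result = 1
  ((((p2 → p1) → p1) → p2) → p1): 1 > 0, so result = 0
  (((((p2 → p1) → p1) → p2) → p1) → p2): 0 ≤ 0, so result = 1
  ((((((p2 → p1) → p1) → p2) → p1) → p2) → p1): 1 > 0, so result = 0
Checking all 25 assignments confirms none give a value below 0.00.

0.00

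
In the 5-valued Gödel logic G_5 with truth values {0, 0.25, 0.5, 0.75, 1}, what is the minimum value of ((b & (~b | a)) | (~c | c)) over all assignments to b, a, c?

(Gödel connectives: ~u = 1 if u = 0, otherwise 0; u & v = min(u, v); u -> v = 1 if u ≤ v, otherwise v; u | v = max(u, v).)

0.25

The minimum is attained at b = 0, a = 0, c = 0.25:
  ~b: Gödel ¬ of 0 = 1 (operand is 0)
  (~b | a) = max(1, 0) = 1
  (b & (~b | a)) = min(0, 1) = 0
  ~c: Gödel ¬ of 0.25 = 0 (operand ≠ 0)
  (~c | c) = max(0, 0.25) = 0.25
  ((b & (~b | a)) | (~c | c)) = max(0, 0.25) = 0.25
Checking all 125 assignments confirms none give a value below 0.25.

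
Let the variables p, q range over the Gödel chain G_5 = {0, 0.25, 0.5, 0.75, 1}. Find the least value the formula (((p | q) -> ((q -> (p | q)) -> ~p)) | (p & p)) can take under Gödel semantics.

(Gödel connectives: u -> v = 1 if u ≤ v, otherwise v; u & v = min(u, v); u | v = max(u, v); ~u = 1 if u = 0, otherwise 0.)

The minimum is attained at p = 0.25, q = 0:
  (p | q) = max(0.25, 0) = 0.25
  (p | q) = max(0.25, 0) = 0.25
  (q -> (p | q)): 0 ≤ 0.25, so result = 1
  ~p: Gödel ¬ of 0.25 = 0 (operand ≠ 0)
  ((q -> (p | q)) -> ~p): 1 > 0, so result = 0
  ((p | q) -> ((q -> (p | q)) -> ~p)): 0.25 > 0, so result = 0
  (p & p) = min(0.25, 0.25) = 0.25
  (((p | q) -> ((q -> (p | q)) -> ~p)) | (p & p)) = max(0, 0.25) = 0.25
Checking all 25 assignments confirms none give a value below 0.25.

0.25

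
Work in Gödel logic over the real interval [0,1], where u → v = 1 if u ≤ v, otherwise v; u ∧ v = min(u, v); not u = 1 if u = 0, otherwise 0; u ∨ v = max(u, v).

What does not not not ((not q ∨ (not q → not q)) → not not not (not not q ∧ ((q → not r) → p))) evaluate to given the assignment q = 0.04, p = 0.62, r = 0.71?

1.00

not q: Gödel ¬ of 0.04 = 0 (operand ≠ 0)
not q: Gödel ¬ of 0.04 = 0 (operand ≠ 0)
not q: Gödel ¬ of 0.04 = 0 (operand ≠ 0)
(not q → not q): 0 ≤ 0, so result = 1
(not q ∨ (not q → not q)) = max(0, 1) = 1
not q: Gödel ¬ of 0.04 = 0 (operand ≠ 0)
not not q: Gödel ¬ of 0 = 1 (operand is 0)
not r: Gödel ¬ of 0.71 = 0 (operand ≠ 0)
(q → not r): 0.04 > 0, so result = 0
((q → not r) → p): 0 ≤ 0.62, so result = 1
(not not q ∧ ((q → not r) → p)) = min(1, 1) = 1
not (not not q ∧ ((q → not r) → p)): Gödel ¬ of 1 = 0 (operand ≠ 0)
not not (not not q ∧ ((q → not r) → p)): Gödel ¬ of 0 = 1 (operand is 0)
not not not (not not q ∧ ((q → not r) → p)): Gödel ¬ of 1 = 0 (operand ≠ 0)
((not q ∨ (not q → not q)) → not not not (not not q ∧ ((q → not r) → p))): 1 > 0, so result = 0
not ((not q ∨ (not q → not q)) → not not not (not not q ∧ ((q → not r) → p))): Gödel ¬ of 0 = 1 (operand is 0)
not not ((not q ∨ (not q → not q)) → not not not (not not q ∧ ((q → not r) → p))): Gödel ¬ of 1 = 0 (operand ≠ 0)
not not not ((not q ∨ (not q → not q)) → not not not (not not q ∧ ((q → not r) → p))): Gödel ¬ of 0 = 1 (operand is 0)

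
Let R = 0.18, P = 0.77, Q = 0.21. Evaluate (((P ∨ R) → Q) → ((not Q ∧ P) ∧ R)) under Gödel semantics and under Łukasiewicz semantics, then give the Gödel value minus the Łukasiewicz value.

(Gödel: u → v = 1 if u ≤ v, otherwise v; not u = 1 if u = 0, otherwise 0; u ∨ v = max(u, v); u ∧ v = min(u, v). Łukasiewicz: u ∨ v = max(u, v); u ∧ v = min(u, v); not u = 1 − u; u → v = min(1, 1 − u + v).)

Gödel evaluation:
  (P ∨ R) = max(0.77, 0.18) = 0.77
  ((P ∨ R) → Q): 0.77 > 0.21, so result = 0.21
  not Q: Gödel ¬ of 0.21 = 0 (operand ≠ 0)
  (not Q ∧ P) = min(0, 0.77) = 0
  ((not Q ∧ P) ∧ R) = min(0, 0.18) = 0
  (((P ∨ R) → Q) → ((not Q ∧ P) ∧ R)): 0.21 > 0, so result = 0
  Gödel value = 0
Łukasiewicz evaluation:
  (P ∨ R) = max(0.77, 0.18) = 0.77
  ((P ∨ R) → Q): min(1, 1 − 0.77 + 0.21) = 0.44
  not Q: Łukasiewicz ¬ gives 1 − 0.21 = 0.79
  (not Q ∧ P) = min(0.79, 0.77) = 0.77
  ((not Q ∧ P) ∧ R) = min(0.77, 0.18) = 0.18
  (((P ∨ R) → Q) → ((not Q ∧ P) ∧ R)): min(1, 1 − 0.44 + 0.18) = 0.74
  Łukasiewicz value = 0.74
Difference: 0 − 0.74 = -0.74

-0.74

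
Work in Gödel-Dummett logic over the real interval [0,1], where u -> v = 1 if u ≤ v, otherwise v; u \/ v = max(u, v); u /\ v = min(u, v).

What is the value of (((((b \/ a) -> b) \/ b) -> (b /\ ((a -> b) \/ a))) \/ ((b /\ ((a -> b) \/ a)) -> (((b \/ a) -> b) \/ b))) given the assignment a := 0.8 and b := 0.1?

1.00

(b \/ a) = max(0.1, 0.8) = 0.8
((b \/ a) -> b): 0.8 > 0.1, so result = 0.1
(((b \/ a) -> b) \/ b) = max(0.1, 0.1) = 0.1
(a -> b): 0.8 > 0.1, so result = 0.1
((a -> b) \/ a) = max(0.1, 0.8) = 0.8
(b /\ ((a -> b) \/ a)) = min(0.1, 0.8) = 0.1
((((b \/ a) -> b) \/ b) -> (b /\ ((a -> b) \/ a))): 0.1 ≤ 0.1, so result = 1
(a -> b): 0.8 > 0.1, so result = 0.1
((a -> b) \/ a) = max(0.1, 0.8) = 0.8
(b /\ ((a -> b) \/ a)) = min(0.1, 0.8) = 0.1
(b \/ a) = max(0.1, 0.8) = 0.8
((b \/ a) -> b): 0.8 > 0.1, so result = 0.1
(((b \/ a) -> b) \/ b) = max(0.1, 0.1) = 0.1
((b /\ ((a -> b) \/ a)) -> (((b \/ a) -> b) \/ b)): 0.1 ≤ 0.1, so result = 1
(((((b \/ a) -> b) \/ b) -> (b /\ ((a -> b) \/ a))) \/ ((b /\ ((a -> b) \/ a)) -> (((b \/ a) -> b) \/ b))) = max(1, 1) = 1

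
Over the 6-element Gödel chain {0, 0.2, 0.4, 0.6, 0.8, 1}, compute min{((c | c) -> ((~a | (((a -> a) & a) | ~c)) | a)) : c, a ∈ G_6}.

The minimum is attained at c = 0.4, a = 0.2:
  (c | c) = max(0.4, 0.4) = 0.4
  ~a: Gödel ¬ of 0.2 = 0 (operand ≠ 0)
  (a -> a): 0.2 ≤ 0.2, so result = 1
  ((a -> a) & a) = min(1, 0.2) = 0.2
  ~c: Gödel ¬ of 0.4 = 0 (operand ≠ 0)
  (((a -> a) & a) | ~c) = max(0.2, 0) = 0.2
  (~a | (((a -> a) & a) | ~c)) = max(0, 0.2) = 0.2
  ((~a | (((a -> a) & a) | ~c)) | a) = max(0.2, 0.2) = 0.2
  ((c | c) -> ((~a | (((a -> a) & a) | ~c)) | a)): 0.4 > 0.2, so result = 0.2
Checking all 36 assignments confirms none give a value below 0.20.

0.20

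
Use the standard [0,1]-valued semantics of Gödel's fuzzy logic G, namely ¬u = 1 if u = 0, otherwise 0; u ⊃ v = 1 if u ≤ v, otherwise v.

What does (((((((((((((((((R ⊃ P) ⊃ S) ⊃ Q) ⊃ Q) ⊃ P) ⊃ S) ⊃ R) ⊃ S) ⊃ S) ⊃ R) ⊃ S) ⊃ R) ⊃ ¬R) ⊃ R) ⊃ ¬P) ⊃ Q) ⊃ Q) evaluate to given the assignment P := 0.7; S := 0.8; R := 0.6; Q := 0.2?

(R ⊃ P): 0.6 ≤ 0.7, so result = 1
((R ⊃ P) ⊃ S): 1 > 0.8, so result = 0.8
(((R ⊃ P) ⊃ S) ⊃ Q): 0.8 > 0.2, so result = 0.2
((((R ⊃ P) ⊃ S) ⊃ Q) ⊃ Q): 0.2 ≤ 0.2, so result = 1
(((((R ⊃ P) ⊃ S) ⊃ Q) ⊃ Q) ⊃ P): 1 > 0.7, so result = 0.7
((((((R ⊃ P) ⊃ S) ⊃ Q) ⊃ Q) ⊃ P) ⊃ S): 0.7 ≤ 0.8, so result = 1
(((((((R ⊃ P) ⊃ S) ⊃ Q) ⊃ Q) ⊃ P) ⊃ S) ⊃ R): 1 > 0.6, so result = 0.6
((((((((R ⊃ P) ⊃ S) ⊃ Q) ⊃ Q) ⊃ P) ⊃ S) ⊃ R) ⊃ S): 0.6 ≤ 0.8, so result = 1
(((((((((R ⊃ P) ⊃ S) ⊃ Q) ⊃ Q) ⊃ P) ⊃ S) ⊃ R) ⊃ S) ⊃ S): 1 > 0.8, so result = 0.8
((((((((((R ⊃ P) ⊃ S) ⊃ Q) ⊃ Q) ⊃ P) ⊃ S) ⊃ R) ⊃ S) ⊃ S) ⊃ R): 0.8 > 0.6, so result = 0.6
(((((((((((R ⊃ P) ⊃ S) ⊃ Q) ⊃ Q) ⊃ P) ⊃ S) ⊃ R) ⊃ S) ⊃ S) ⊃ R) ⊃ S): 0.6 ≤ 0.8, so result = 1
((((((((((((R ⊃ P) ⊃ S) ⊃ Q) ⊃ Q) ⊃ P) ⊃ S) ⊃ R) ⊃ S) ⊃ S) ⊃ R) ⊃ S) ⊃ R): 1 > 0.6, so result = 0.6
¬R: Gödel ¬ of 0.6 = 0 (operand ≠ 0)
(((((((((((((R ⊃ P) ⊃ S) ⊃ Q) ⊃ Q) ⊃ P) ⊃ S) ⊃ R) ⊃ S) ⊃ S) ⊃ R) ⊃ S) ⊃ R) ⊃ ¬R): 0.6 > 0, so result = 0
((((((((((((((R ⊃ P) ⊃ S) ⊃ Q) ⊃ Q) ⊃ P) ⊃ S) ⊃ R) ⊃ S) ⊃ S) ⊃ R) ⊃ S) ⊃ R) ⊃ ¬R) ⊃ R): 0 ≤ 0.6, so result = 1
¬P: Gödel ¬ of 0.7 = 0 (operand ≠ 0)
(((((((((((((((R ⊃ P) ⊃ S) ⊃ Q) ⊃ Q) ⊃ P) ⊃ S) ⊃ R) ⊃ S) ⊃ S) ⊃ R) ⊃ S) ⊃ R) ⊃ ¬R) ⊃ R) ⊃ ¬P): 1 > 0, so result = 0
((((((((((((((((R ⊃ P) ⊃ S) ⊃ Q) ⊃ Q) ⊃ P) ⊃ S) ⊃ R) ⊃ S) ⊃ S) ⊃ R) ⊃ S) ⊃ R) ⊃ ¬R) ⊃ R) ⊃ ¬P) ⊃ Q): 0 ≤ 0.2, so result = 1
(((((((((((((((((R ⊃ P) ⊃ S) ⊃ Q) ⊃ Q) ⊃ P) ⊃ S) ⊃ R) ⊃ S) ⊃ S) ⊃ R) ⊃ S) ⊃ R) ⊃ ¬R) ⊃ R) ⊃ ¬P) ⊃ Q) ⊃ Q): 1 > 0.2, so result = 0.2

0.20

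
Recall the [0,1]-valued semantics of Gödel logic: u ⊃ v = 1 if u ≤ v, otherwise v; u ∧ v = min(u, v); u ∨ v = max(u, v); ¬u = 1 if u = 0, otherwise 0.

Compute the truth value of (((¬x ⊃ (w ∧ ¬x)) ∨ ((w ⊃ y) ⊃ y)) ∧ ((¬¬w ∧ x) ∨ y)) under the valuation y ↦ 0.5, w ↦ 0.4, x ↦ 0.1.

¬x: Gödel ¬ of 0.1 = 0 (operand ≠ 0)
¬x: Gödel ¬ of 0.1 = 0 (operand ≠ 0)
(w ∧ ¬x) = min(0.4, 0) = 0
(¬x ⊃ (w ∧ ¬x)): 0 ≤ 0, so result = 1
(w ⊃ y): 0.4 ≤ 0.5, so result = 1
((w ⊃ y) ⊃ y): 1 > 0.5, so result = 0.5
((¬x ⊃ (w ∧ ¬x)) ∨ ((w ⊃ y) ⊃ y)) = max(1, 0.5) = 1
¬w: Gödel ¬ of 0.4 = 0 (operand ≠ 0)
¬¬w: Gödel ¬ of 0 = 1 (operand is 0)
(¬¬w ∧ x) = min(1, 0.1) = 0.1
((¬¬w ∧ x) ∨ y) = max(0.1, 0.5) = 0.5
(((¬x ⊃ (w ∧ ¬x)) ∨ ((w ⊃ y) ⊃ y)) ∧ ((¬¬w ∧ x) ∨ y)) = min(1, 0.5) = 0.5

0.50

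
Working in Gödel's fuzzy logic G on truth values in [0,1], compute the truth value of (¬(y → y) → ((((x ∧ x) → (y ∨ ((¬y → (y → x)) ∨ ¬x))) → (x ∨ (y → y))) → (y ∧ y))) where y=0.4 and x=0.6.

(y → y): 0.4 ≤ 0.4, so result = 1
¬(y → y): Gödel ¬ of 1 = 0 (operand ≠ 0)
(x ∧ x) = min(0.6, 0.6) = 0.6
¬y: Gödel ¬ of 0.4 = 0 (operand ≠ 0)
(y → x): 0.4 ≤ 0.6, so result = 1
(¬y → (y → x)): 0 ≤ 1, so result = 1
¬x: Gödel ¬ of 0.6 = 0 (operand ≠ 0)
((¬y → (y → x)) ∨ ¬x) = max(1, 0) = 1
(y ∨ ((¬y → (y → x)) ∨ ¬x)) = max(0.4, 1) = 1
((x ∧ x) → (y ∨ ((¬y → (y → x)) ∨ ¬x))): 0.6 ≤ 1, so result = 1
(y → y): 0.4 ≤ 0.4, so result = 1
(x ∨ (y → y)) = max(0.6, 1) = 1
(((x ∧ x) → (y ∨ ((¬y → (y → x)) ∨ ¬x))) → (x ∨ (y → y))): 1 ≤ 1, so result = 1
(y ∧ y) = min(0.4, 0.4) = 0.4
((((x ∧ x) → (y ∨ ((¬y → (y → x)) ∨ ¬x))) → (x ∨ (y → y))) → (y ∧ y)): 1 > 0.4, so result = 0.4
(¬(y → y) → ((((x ∧ x) → (y ∨ ((¬y → (y → x)) ∨ ¬x))) → (x ∨ (y → y))) → (y ∧ y))): 0 ≤ 0.4, so result = 1

1.00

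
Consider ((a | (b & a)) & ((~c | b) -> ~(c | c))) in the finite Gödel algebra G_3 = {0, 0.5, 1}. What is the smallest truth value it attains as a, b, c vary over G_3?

0.00

The minimum is attained at a = 0, b = 0, c = 0:
  (b & a) = min(0, 0) = 0
  (a | (b & a)) = max(0, 0) = 0
  ~c: Gödel ¬ of 0 = 1 (operand is 0)
  (~c | b) = max(1, 0) = 1
  (c | c) = max(0, 0) = 0
  ~(c | c): Gödel ¬ of 0 = 1 (operand is 0)
  ((~c | b) -> ~(c | c)): 1 ≤ 1, so result = 1
  ((a | (b & a)) & ((~c | b) -> ~(c | c))) = min(0, 1) = 0
Checking all 27 assignments confirms none give a value below 0.00.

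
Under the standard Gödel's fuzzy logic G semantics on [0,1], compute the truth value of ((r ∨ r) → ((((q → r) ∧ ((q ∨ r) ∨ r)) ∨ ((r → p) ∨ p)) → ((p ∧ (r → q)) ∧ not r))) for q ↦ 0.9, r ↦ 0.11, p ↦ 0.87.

(r ∨ r) = max(0.11, 0.11) = 0.11
(q → r): 0.9 > 0.11, so result = 0.11
(q ∨ r) = max(0.9, 0.11) = 0.9
((q ∨ r) ∨ r) = max(0.9, 0.11) = 0.9
((q → r) ∧ ((q ∨ r) ∨ r)) = min(0.11, 0.9) = 0.11
(r → p): 0.11 ≤ 0.87, so result = 1
((r → p) ∨ p) = max(1, 0.87) = 1
(((q → r) ∧ ((q ∨ r) ∨ r)) ∨ ((r → p) ∨ p)) = max(0.11, 1) = 1
(r → q): 0.11 ≤ 0.9, so result = 1
(p ∧ (r → q)) = min(0.87, 1) = 0.87
not r: Gödel ¬ of 0.11 = 0 (operand ≠ 0)
((p ∧ (r → q)) ∧ not r) = min(0.87, 0) = 0
((((q → r) ∧ ((q ∨ r) ∨ r)) ∨ ((r → p) ∨ p)) → ((p ∧ (r → q)) ∧ not r)): 1 > 0, so result = 0
((r ∨ r) → ((((q → r) ∧ ((q ∨ r) ∨ r)) ∨ ((r → p) ∨ p)) → ((p ∧ (r → q)) ∧ not r))): 0.11 > 0, so result = 0

0.00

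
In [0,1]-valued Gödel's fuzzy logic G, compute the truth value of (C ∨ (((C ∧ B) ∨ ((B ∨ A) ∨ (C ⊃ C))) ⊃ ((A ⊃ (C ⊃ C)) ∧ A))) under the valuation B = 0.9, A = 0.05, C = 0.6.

(C ∧ B) = min(0.6, 0.9) = 0.6
(B ∨ A) = max(0.9, 0.05) = 0.9
(C ⊃ C): 0.6 ≤ 0.6, so result = 1
((B ∨ A) ∨ (C ⊃ C)) = max(0.9, 1) = 1
((C ∧ B) ∨ ((B ∨ A) ∨ (C ⊃ C))) = max(0.6, 1) = 1
(C ⊃ C): 0.6 ≤ 0.6, so result = 1
(A ⊃ (C ⊃ C)): 0.05 ≤ 1, so result = 1
((A ⊃ (C ⊃ C)) ∧ A) = min(1, 0.05) = 0.05
(((C ∧ B) ∨ ((B ∨ A) ∨ (C ⊃ C))) ⊃ ((A ⊃ (C ⊃ C)) ∧ A)): 1 > 0.05, so result = 0.05
(C ∨ (((C ∧ B) ∨ ((B ∨ A) ∨ (C ⊃ C))) ⊃ ((A ⊃ (C ⊃ C)) ∧ A))) = max(0.6, 0.05) = 0.6

0.60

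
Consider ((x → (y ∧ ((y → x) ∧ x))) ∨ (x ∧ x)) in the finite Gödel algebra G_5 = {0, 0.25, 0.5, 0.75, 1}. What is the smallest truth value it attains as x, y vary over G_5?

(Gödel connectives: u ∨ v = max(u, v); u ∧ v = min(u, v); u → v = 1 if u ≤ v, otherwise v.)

The minimum is attained at x = 0.25, y = 0:
  (y → x): 0 ≤ 0.25, so result = 1
  ((y → x) ∧ x) = min(1, 0.25) = 0.25
  (y ∧ ((y → x) ∧ x)) = min(0, 0.25) = 0
  (x → (y ∧ ((y → x) ∧ x))): 0.25 > 0, so result = 0
  (x ∧ x) = min(0.25, 0.25) = 0.25
  ((x → (y ∧ ((y → x) ∧ x))) ∨ (x ∧ x)) = max(0, 0.25) = 0.25
Checking all 25 assignments confirms none give a value below 0.25.

0.25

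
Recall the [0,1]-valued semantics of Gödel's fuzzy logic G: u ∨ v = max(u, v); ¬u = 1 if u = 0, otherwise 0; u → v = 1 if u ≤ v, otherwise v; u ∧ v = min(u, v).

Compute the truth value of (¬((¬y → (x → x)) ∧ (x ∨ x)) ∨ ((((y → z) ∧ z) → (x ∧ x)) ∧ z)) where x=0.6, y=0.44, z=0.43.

¬y: Gödel ¬ of 0.44 = 0 (operand ≠ 0)
(x → x): 0.6 ≤ 0.6, so result = 1
(¬y → (x → x)): 0 ≤ 1, so result = 1
(x ∨ x) = max(0.6, 0.6) = 0.6
((¬y → (x → x)) ∧ (x ∨ x)) = min(1, 0.6) = 0.6
¬((¬y → (x → x)) ∧ (x ∨ x)): Gödel ¬ of 0.6 = 0 (operand ≠ 0)
(y → z): 0.44 > 0.43, so result = 0.43
((y → z) ∧ z) = min(0.43, 0.43) = 0.43
(x ∧ x) = min(0.6, 0.6) = 0.6
(((y → z) ∧ z) → (x ∧ x)): 0.43 ≤ 0.6, so result = 1
((((y → z) ∧ z) → (x ∧ x)) ∧ z) = min(1, 0.43) = 0.43
(¬((¬y → (x → x)) ∧ (x ∨ x)) ∨ ((((y → z) ∧ z) → (x ∧ x)) ∧ z)) = max(0, 0.43) = 0.43

0.43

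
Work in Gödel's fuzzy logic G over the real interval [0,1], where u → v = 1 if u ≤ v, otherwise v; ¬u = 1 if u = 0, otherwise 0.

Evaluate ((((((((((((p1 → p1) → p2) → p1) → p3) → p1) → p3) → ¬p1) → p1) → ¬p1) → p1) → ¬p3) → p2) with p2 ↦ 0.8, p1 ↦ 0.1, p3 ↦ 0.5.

1.00

(p1 → p1): 0.1 ≤ 0.1, so result = 1
((p1 → p1) → p2): 1 > 0.8, so result = 0.8
(((p1 → p1) → p2) → p1): 0.8 > 0.1, so result = 0.1
((((p1 → p1) → p2) → p1) → p3): 0.1 ≤ 0.5, so result = 1
(((((p1 → p1) → p2) → p1) → p3) → p1): 1 > 0.1, so result = 0.1
((((((p1 → p1) → p2) → p1) → p3) → p1) → p3): 0.1 ≤ 0.5, so result = 1
¬p1: Gödel ¬ of 0.1 = 0 (operand ≠ 0)
(((((((p1 → p1) → p2) → p1) → p3) → p1) → p3) → ¬p1): 1 > 0, so result = 0
((((((((p1 → p1) → p2) → p1) → p3) → p1) → p3) → ¬p1) → p1): 0 ≤ 0.1, so result = 1
¬p1: Gödel ¬ of 0.1 = 0 (operand ≠ 0)
(((((((((p1 → p1) → p2) → p1) → p3) → p1) → p3) → ¬p1) → p1) → ¬p1): 1 > 0, so result = 0
((((((((((p1 → p1) → p2) → p1) → p3) → p1) → p3) → ¬p1) → p1) → ¬p1) → p1): 0 ≤ 0.1, so result = 1
¬p3: Gödel ¬ of 0.5 = 0 (operand ≠ 0)
(((((((((((p1 → p1) → p2) → p1) → p3) → p1) → p3) → ¬p1) → p1) → ¬p1) → p1) → ¬p3): 1 > 0, so result = 0
((((((((((((p1 → p1) → p2) → p1) → p3) → p1) → p3) → ¬p1) → p1) → ¬p1) → p1) → ¬p3) → p2): 0 ≤ 0.8, so result = 1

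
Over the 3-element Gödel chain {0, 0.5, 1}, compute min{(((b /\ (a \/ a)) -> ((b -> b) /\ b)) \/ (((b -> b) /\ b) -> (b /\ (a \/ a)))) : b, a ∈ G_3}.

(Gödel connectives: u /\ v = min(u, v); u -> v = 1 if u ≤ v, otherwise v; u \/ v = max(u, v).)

Every assignment gives 1. For instance at b = 0, a = 0:
  (a \/ a) = max(0, 0) = 0
  (b /\ (a \/ a)) = min(0, 0) = 0
  (b -> b): 0 ≤ 0, so result = 1
  ((b -> b) /\ b) = min(1, 0) = 0
  ((b /\ (a \/ a)) -> ((b -> b) /\ b)): 0 ≤ 0, so result = 1
  (b -> b): 0 ≤ 0, so result = 1
  ((b -> b) /\ b) = min(1, 0) = 0
  (a \/ a) = max(0, 0) = 0
  (b /\ (a \/ a)) = min(0, 0) = 0
  (((b -> b) /\ b) -> (b /\ (a \/ a))): 0 ≤ 0, so result = 1
  (((b /\ (a \/ a)) -> ((b -> b) /\ b)) \/ (((b -> b) /\ b) -> (b /\ (a \/ a)))) = max(1, 1) = 1
All 9 assignments give value 1 — the formula is a G_3-tautology.

1.00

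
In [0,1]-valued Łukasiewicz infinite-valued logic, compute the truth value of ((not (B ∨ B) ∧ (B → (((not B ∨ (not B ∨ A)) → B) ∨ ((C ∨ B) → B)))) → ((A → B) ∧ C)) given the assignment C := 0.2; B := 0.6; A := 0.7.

0.80

(B ∨ B) = max(0.6, 0.6) = 0.6
not (B ∨ B): Łukasiewicz ¬ gives 1 − 0.6 = 0.4
not B: Łukasiewicz ¬ gives 1 − 0.6 = 0.4
not B: Łukasiewicz ¬ gives 1 − 0.6 = 0.4
(not B ∨ A) = max(0.4, 0.7) = 0.7
(not B ∨ (not B ∨ A)) = max(0.4, 0.7) = 0.7
((not B ∨ (not B ∨ A)) → B): min(1, 1 − 0.7 + 0.6) = 0.9
(C ∨ B) = max(0.2, 0.6) = 0.6
((C ∨ B) → B): min(1, 1 − 0.6 + 0.6) = 1
(((not B ∨ (not B ∨ A)) → B) ∨ ((C ∨ B) → B)) = max(0.9, 1) = 1
(B → (((not B ∨ (not B ∨ A)) → B) ∨ ((C ∨ B) → B))): min(1, 1 − 0.6 + 1) = 1
(not (B ∨ B) ∧ (B → (((not B ∨ (not B ∨ A)) → B) ∨ ((C ∨ B) → B)))) = min(0.4, 1) = 0.4
(A → B): min(1, 1 − 0.7 + 0.6) = 0.9
((A → B) ∧ C) = min(0.9, 0.2) = 0.2
((not (B ∨ B) ∧ (B → (((not B ∨ (not B ∨ A)) → B) ∨ ((C ∨ B) → B)))) → ((A → B) ∧ C)): min(1, 1 − 0.4 + 0.2) = 0.8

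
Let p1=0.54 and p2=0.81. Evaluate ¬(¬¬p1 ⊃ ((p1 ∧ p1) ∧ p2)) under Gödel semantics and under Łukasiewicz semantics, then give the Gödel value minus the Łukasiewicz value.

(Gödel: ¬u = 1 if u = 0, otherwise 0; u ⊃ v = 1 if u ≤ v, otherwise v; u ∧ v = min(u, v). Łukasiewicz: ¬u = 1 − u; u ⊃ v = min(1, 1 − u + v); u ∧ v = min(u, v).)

0.00

Gödel evaluation:
  ¬p1: Gödel ¬ of 0.54 = 0 (operand ≠ 0)
  ¬¬p1: Gödel ¬ of 0 = 1 (operand is 0)
  (p1 ∧ p1) = min(0.54, 0.54) = 0.54
  ((p1 ∧ p1) ∧ p2) = min(0.54, 0.81) = 0.54
  (¬¬p1 ⊃ ((p1 ∧ p1) ∧ p2)): 1 > 0.54, so result = 0.54
  ¬(¬¬p1 ⊃ ((p1 ∧ p1) ∧ p2)): Gödel ¬ of 0.54 = 0 (operand ≠ 0)
  Gödel value = 0
Łukasiewicz evaluation:
  ¬p1: Łukasiewicz ¬ gives 1 − 0.54 = 0.46
  ¬¬p1: Łukasiewicz ¬ gives 1 − 0.46 = 0.54
  (p1 ∧ p1) = min(0.54, 0.54) = 0.54
  ((p1 ∧ p1) ∧ p2) = min(0.54, 0.81) = 0.54
  (¬¬p1 ⊃ ((p1 ∧ p1) ∧ p2)): min(1, 1 − 0.54 + 0.54) = 1
  ¬(¬¬p1 ⊃ ((p1 ∧ p1) ∧ p2)): Łukasiewicz ¬ gives 1 − 1 = 0
  Łukasiewicz value = 0
Difference: 0 − 0 = 0.00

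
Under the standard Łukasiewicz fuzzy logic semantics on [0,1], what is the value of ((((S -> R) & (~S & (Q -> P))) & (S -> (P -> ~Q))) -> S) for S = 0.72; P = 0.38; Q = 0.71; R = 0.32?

(S -> R): min(1, 1 − 0.72 + 0.32) = 0.6
~S: Łukasiewicz ¬ gives 1 − 0.72 = 0.28
(Q -> P): min(1, 1 − 0.71 + 0.38) = 0.67
(~S & (Q -> P)) = min(0.28, 0.67) = 0.28
((S -> R) & (~S & (Q -> P))) = min(0.6, 0.28) = 0.28
~Q: Łukasiewicz ¬ gives 1 − 0.71 = 0.29
(P -> ~Q): min(1, 1 − 0.38 + 0.29) = 0.91
(S -> (P -> ~Q)): min(1, 1 − 0.72 + 0.91) = 1
(((S -> R) & (~S & (Q -> P))) & (S -> (P -> ~Q))) = min(0.28, 1) = 0.28
((((S -> R) & (~S & (Q -> P))) & (S -> (P -> ~Q))) -> S): min(1, 1 − 0.28 + 0.72) = 1

1.00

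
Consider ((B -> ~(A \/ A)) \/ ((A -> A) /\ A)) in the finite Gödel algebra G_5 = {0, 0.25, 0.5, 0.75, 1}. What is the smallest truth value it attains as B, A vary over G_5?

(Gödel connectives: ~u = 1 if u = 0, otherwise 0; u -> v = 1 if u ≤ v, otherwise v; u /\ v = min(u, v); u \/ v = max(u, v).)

The minimum is attained at B = 0.25, A = 0.25:
  (A \/ A) = max(0.25, 0.25) = 0.25
  ~(A \/ A): Gödel ¬ of 0.25 = 0 (operand ≠ 0)
  (B -> ~(A \/ A)): 0.25 > 0, so result = 0
  (A -> A): 0.25 ≤ 0.25, so result = 1
  ((A -> A) /\ A) = min(1, 0.25) = 0.25
  ((B -> ~(A \/ A)) \/ ((A -> A) /\ A)) = max(0, 0.25) = 0.25
Checking all 25 assignments confirms none give a value below 0.25.

0.25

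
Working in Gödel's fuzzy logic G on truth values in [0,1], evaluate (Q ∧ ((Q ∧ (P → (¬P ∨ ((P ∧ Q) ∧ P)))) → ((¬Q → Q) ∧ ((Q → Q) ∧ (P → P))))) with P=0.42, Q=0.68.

¬P: Gödel ¬ of 0.42 = 0 (operand ≠ 0)
(P ∧ Q) = min(0.42, 0.68) = 0.42
((P ∧ Q) ∧ P) = min(0.42, 0.42) = 0.42
(¬P ∨ ((P ∧ Q) ∧ P)) = max(0, 0.42) = 0.42
(P → (¬P ∨ ((P ∧ Q) ∧ P))): 0.42 ≤ 0.42, so result = 1
(Q ∧ (P → (¬P ∨ ((P ∧ Q) ∧ P)))) = min(0.68, 1) = 0.68
¬Q: Gödel ¬ of 0.68 = 0 (operand ≠ 0)
(¬Q → Q): 0 ≤ 0.68, so result = 1
(Q → Q): 0.68 ≤ 0.68, so result = 1
(P → P): 0.42 ≤ 0.42, so result = 1
((Q → Q) ∧ (P → P)) = min(1, 1) = 1
((¬Q → Q) ∧ ((Q → Q) ∧ (P → P))) = min(1, 1) = 1
((Q ∧ (P → (¬P ∨ ((P ∧ Q) ∧ P)))) → ((¬Q → Q) ∧ ((Q → Q) ∧ (P → P)))): 0.68 ≤ 1, so result = 1
(Q ∧ ((Q ∧ (P → (¬P ∨ ((P ∧ Q) ∧ P)))) → ((¬Q → Q) ∧ ((Q → Q) ∧ (P → P))))) = min(0.68, 1) = 0.68

0.68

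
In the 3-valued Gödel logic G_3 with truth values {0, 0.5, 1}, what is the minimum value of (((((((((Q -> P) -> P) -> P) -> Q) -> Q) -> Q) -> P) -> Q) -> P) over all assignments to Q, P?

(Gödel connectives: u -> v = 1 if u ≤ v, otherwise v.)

0.00

The minimum is attained at Q = 0.5, P = 0:
  (Q -> P): 0.5 > 0, so result = 0
  ((Q -> P) -> P): 0 ≤ 0, so result = 1
  (((Q -> P) -> P) -> P): 1 > 0, so result = 0
  ((((Q -> P) -> P) -> P) -> Q): 0 ≤ 0.5, so result = 1
  (((((Q -> P) -> P) -> P) -> Q) -> Q): 1 > 0.5, so result = 0.5
  ((((((Q -> P) -> P) -> P) -> Q) -> Q) -> Q): 0.5 ≤ 0.5, so result = 1
  (((((((Q -> P) -> P) -> P) -> Q) -> Q) -> Q) -> P): 1 > 0, so result = 0
  ((((((((Q -> P) -> P) -> P) -> Q) -> Q) -> Q) -> P) -> Q): 0 ≤ 0.5, so result = 1
  (((((((((Q -> P) -> P) -> P) -> Q) -> Q) -> Q) -> P) -> Q) -> P): 1 > 0, so result = 0
Checking all 9 assignments confirms none give a value below 0.00.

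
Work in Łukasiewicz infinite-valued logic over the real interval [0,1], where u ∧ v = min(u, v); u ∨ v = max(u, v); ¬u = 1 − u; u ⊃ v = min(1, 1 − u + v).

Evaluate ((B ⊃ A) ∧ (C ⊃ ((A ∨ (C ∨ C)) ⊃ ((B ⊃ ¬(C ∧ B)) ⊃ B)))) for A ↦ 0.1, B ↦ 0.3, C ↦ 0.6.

(B ⊃ A): min(1, 1 − 0.3 + 0.1) = 0.8
(C ∨ C) = max(0.6, 0.6) = 0.6
(A ∨ (C ∨ C)) = max(0.1, 0.6) = 0.6
(C ∧ B) = min(0.6, 0.3) = 0.3
¬(C ∧ B): Łukasiewicz ¬ gives 1 − 0.3 = 0.7
(B ⊃ ¬(C ∧ B)): min(1, 1 − 0.3 + 0.7) = 1
((B ⊃ ¬(C ∧ B)) ⊃ B): min(1, 1 − 1 + 0.3) = 0.3
((A ∨ (C ∨ C)) ⊃ ((B ⊃ ¬(C ∧ B)) ⊃ B)): min(1, 1 − 0.6 + 0.3) = 0.7
(C ⊃ ((A ∨ (C ∨ C)) ⊃ ((B ⊃ ¬(C ∧ B)) ⊃ B))): min(1, 1 − 0.6 + 0.7) = 1
((B ⊃ A) ∧ (C ⊃ ((A ∨ (C ∨ C)) ⊃ ((B ⊃ ¬(C ∧ B)) ⊃ B)))) = min(0.8, 1) = 0.8

0.80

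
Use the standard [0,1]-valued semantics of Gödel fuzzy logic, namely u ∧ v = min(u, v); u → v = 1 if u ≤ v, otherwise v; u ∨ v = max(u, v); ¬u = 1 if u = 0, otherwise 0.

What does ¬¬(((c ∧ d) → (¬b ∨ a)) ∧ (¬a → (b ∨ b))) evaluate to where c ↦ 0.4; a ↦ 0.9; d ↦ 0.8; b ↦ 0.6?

1.00

(c ∧ d) = min(0.4, 0.8) = 0.4
¬b: Gödel ¬ of 0.6 = 0 (operand ≠ 0)
(¬b ∨ a) = max(0, 0.9) = 0.9
((c ∧ d) → (¬b ∨ a)): 0.4 ≤ 0.9, so result = 1
¬a: Gödel ¬ of 0.9 = 0 (operand ≠ 0)
(b ∨ b) = max(0.6, 0.6) = 0.6
(¬a → (b ∨ b)): 0 ≤ 0.6, so result = 1
(((c ∧ d) → (¬b ∨ a)) ∧ (¬a → (b ∨ b))) = min(1, 1) = 1
¬(((c ∧ d) → (¬b ∨ a)) ∧ (¬a → (b ∨ b))): Gödel ¬ of 1 = 0 (operand ≠ 0)
¬¬(((c ∧ d) → (¬b ∨ a)) ∧ (¬a → (b ∨ b))): Gödel ¬ of 0 = 1 (operand is 0)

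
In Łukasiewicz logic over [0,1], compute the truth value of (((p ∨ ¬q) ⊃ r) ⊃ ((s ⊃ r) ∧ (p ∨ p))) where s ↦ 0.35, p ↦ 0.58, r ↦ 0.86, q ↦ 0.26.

¬q: Łukasiewicz ¬ gives 1 − 0.26 = 0.74
(p ∨ ¬q) = max(0.58, 0.74) = 0.74
((p ∨ ¬q) ⊃ r): min(1, 1 − 0.74 + 0.86) = 1
(s ⊃ r): min(1, 1 − 0.35 + 0.86) = 1
(p ∨ p) = max(0.58, 0.58) = 0.58
((s ⊃ r) ∧ (p ∨ p)) = min(1, 0.58) = 0.58
(((p ∨ ¬q) ⊃ r) ⊃ ((s ⊃ r) ∧ (p ∨ p))): min(1, 1 − 1 + 0.58) = 0.58

0.58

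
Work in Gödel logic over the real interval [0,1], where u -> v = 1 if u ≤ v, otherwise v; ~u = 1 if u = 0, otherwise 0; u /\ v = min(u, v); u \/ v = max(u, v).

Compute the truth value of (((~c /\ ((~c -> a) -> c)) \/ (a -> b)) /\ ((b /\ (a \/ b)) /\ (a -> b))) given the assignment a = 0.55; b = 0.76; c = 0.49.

~c: Gödel ¬ of 0.49 = 0 (operand ≠ 0)
~c: Gödel ¬ of 0.49 = 0 (operand ≠ 0)
(~c -> a): 0 ≤ 0.55, so result = 1
((~c -> a) -> c): 1 > 0.49, so result = 0.49
(~c /\ ((~c -> a) -> c)) = min(0, 0.49) = 0
(a -> b): 0.55 ≤ 0.76, so result = 1
((~c /\ ((~c -> a) -> c)) \/ (a -> b)) = max(0, 1) = 1
(a \/ b) = max(0.55, 0.76) = 0.76
(b /\ (a \/ b)) = min(0.76, 0.76) = 0.76
(a -> b): 0.55 ≤ 0.76, so result = 1
((b /\ (a \/ b)) /\ (a -> b)) = min(0.76, 1) = 0.76
(((~c /\ ((~c -> a) -> c)) \/ (a -> b)) /\ ((b /\ (a \/ b)) /\ (a -> b))) = min(1, 0.76) = 0.76

0.76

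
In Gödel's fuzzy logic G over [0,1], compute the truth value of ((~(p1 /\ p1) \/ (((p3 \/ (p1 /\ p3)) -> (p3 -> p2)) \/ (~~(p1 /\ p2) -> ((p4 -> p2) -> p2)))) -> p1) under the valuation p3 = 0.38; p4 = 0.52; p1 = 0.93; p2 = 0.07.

(p1 /\ p1) = min(0.93, 0.93) = 0.93
~(p1 /\ p1): Gödel ¬ of 0.93 = 0 (operand ≠ 0)
(p1 /\ p3) = min(0.93, 0.38) = 0.38
(p3 \/ (p1 /\ p3)) = max(0.38, 0.38) = 0.38
(p3 -> p2): 0.38 > 0.07, so result = 0.07
((p3 \/ (p1 /\ p3)) -> (p3 -> p2)): 0.38 > 0.07, so result = 0.07
(p1 /\ p2) = min(0.93, 0.07) = 0.07
~(p1 /\ p2): Gödel ¬ of 0.07 = 0 (operand ≠ 0)
~~(p1 /\ p2): Gödel ¬ of 0 = 1 (operand is 0)
(p4 -> p2): 0.52 > 0.07, so result = 0.07
((p4 -> p2) -> p2): 0.07 ≤ 0.07, so result = 1
(~~(p1 /\ p2) -> ((p4 -> p2) -> p2)): 1 ≤ 1, so result = 1
(((p3 \/ (p1 /\ p3)) -> (p3 -> p2)) \/ (~~(p1 /\ p2) -> ((p4 -> p2) -> p2))) = max(0.07, 1) = 1
(~(p1 /\ p1) \/ (((p3 \/ (p1 /\ p3)) -> (p3 -> p2)) \/ (~~(p1 /\ p2) -> ((p4 -> p2) -> p2)))) = max(0, 1) = 1
((~(p1 /\ p1) \/ (((p3 \/ (p1 /\ p3)) -> (p3 -> p2)) \/ (~~(p1 /\ p2) -> ((p4 -> p2) -> p2)))) -> p1): 1 > 0.93, so result = 0.93

0.93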